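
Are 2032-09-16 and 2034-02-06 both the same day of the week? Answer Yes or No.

From Sep 16, 2032 to Feb 6, 2034 is 508 days.
508 mod 7 = 4, so they are different weekdays.
(Sep 16, 2032 is a Thursday; Feb 6, 2034 is a Monday.)

No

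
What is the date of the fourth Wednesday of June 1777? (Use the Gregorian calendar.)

June 25, 1777

June 1, 1777 is a Sunday.
The first Wednesday is therefore June 4 (3 days later).
The fourth Wednesday is 4 + 3×7 = June 25.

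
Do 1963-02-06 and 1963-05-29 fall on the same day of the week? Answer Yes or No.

From Feb 6, 1963 to May 29, 1963 is 112 days.
112 mod 7 = 0, so they are the same weekday.
(Feb 6, 1963 is a Wednesday; May 29, 1963 is a Wednesday.)

Yes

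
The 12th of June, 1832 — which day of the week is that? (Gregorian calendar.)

Doomsday rule: the anchor day for the 1800s is Friday. For year 32: 32÷12 = 2 r 8, and 8÷4 = 2, so 2+8+2 = 12.
Friday + 12 ≡ Wednesday — that's 1832's doomsday.
In June the doomsday date is Jun 6.
Jun 12 is 6 days after Jun 6; 6 mod 7 = 6, so Wednesday + 6 = Tuesday.

Tuesday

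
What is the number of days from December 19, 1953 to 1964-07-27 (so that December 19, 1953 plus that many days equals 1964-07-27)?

3873

Dec 19, 1953 → Dec 19, 1954: 365 days.
Dec 19, 1954 → Dec 19, 1955: 365 days.
Dec 19, 1955 → Dec 19, 1956: 366 days (Feb 29, 1956 is in that span).
Dec 19, 1956 → Dec 19, 1957: 365 days.
Dec 19, 1957 → Dec 19, 1958: 365 days.
Dec 19, 1958 → Dec 19, 1959: 365 days.
Dec 19, 1959 → Dec 19, 1960: 366 days (Feb 29, 1960 is in that span).
Dec 19, 1960 → Dec 19, 1961: 365 days.
Dec 19, 1961 → Dec 19, 1962: 365 days.
Dec 19, 1962 → Dec 19, 1963: 365 days.
Dec 19, 1963 → Jan 19, 1964: 31 days (December has 31).
Jan 19, 1964 → Feb 19, 1964: 31 days (January has 31).
Feb 19, 1964 → Mar 19, 1964: 29 days (February has 29).
Mar 19, 1964 → Apr 19, 1964: 31 days (March has 31).
Apr 19, 1964 → May 19, 1964: 30 days (April has 30).
May 19, 1964 → Jun 19, 1964: 31 days (May has 31).
Jun 19, 1964 → Jul 19, 1964: 30 days (June has 30).
Jul 19, 1964 → Jul 27, 1964: 8 days.
Total: 3873 days.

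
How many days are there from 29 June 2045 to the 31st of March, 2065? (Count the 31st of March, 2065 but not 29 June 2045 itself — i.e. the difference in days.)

7215

Jun 29, 2045 → Jun 29, 2046: 365 days.
Jun 29, 2046 → Jun 29, 2047: 365 days.
Jun 29, 2047 → Jun 29, 2048: 366 days (Feb 29, 2048 is in that span).
Jun 29, 2048 → Jun 29, 2049: 365 days.
Jun 29, 2049 → Jun 29, 2050: 365 days.
Jun 29, 2050 → Jun 29, 2051: 365 days.
Jun 29, 2051 → Jun 29, 2052: 366 days (Feb 29, 2052 is in that span).
Jun 29, 2052 → Jun 29, 2053: 365 days.
Jun 29, 2053 → Jun 29, 2054: 365 days.
Jun 29, 2054 → Jun 29, 2055: 365 days.
Jun 29, 2055 → Jun 29, 2056: 366 days (Feb 29, 2056 is in that span).
Jun 29, 2056 → Jun 29, 2057: 365 days.
Jun 29, 2057 → Jun 29, 2058: 365 days.
Jun 29, 2058 → Jun 29, 2059: 365 days.
Jun 29, 2059 → Jun 29, 2060: 366 days (Feb 29, 2060 is in that span).
Jun 29, 2060 → Jun 29, 2061: 365 days.
Jun 29, 2061 → Jun 29, 2062: 365 days.
Jun 29, 2062 → Jun 29, 2063: 365 days.
Jun 29, 2063 → Jun 29, 2064: 366 days (Feb 29, 2064 is in that span).
Jun 29, 2064 → Jul 29, 2064: 30 days (June has 30).
Jul 29, 2064 → Aug 29, 2064: 31 days (July has 31).
Aug 29, 2064 → Sep 29, 2064: 31 days (August has 31).
Sep 29, 2064 → Oct 29, 2064: 30 days (September has 30).
Oct 29, 2064 → Nov 29, 2064: 31 days (October has 31).
Nov 29, 2064 → Dec 29, 2064: 30 days (November has 30).
Dec 29, 2064 → Jan 29, 2065: 31 days (December has 31).
Jan 29, 2065 → Feb 28, 2065: 30 days (January has 31).
Feb 28, 2065 → Mar 28, 2065: 28 days (February has 28).
Mar 28, 2065 → Mar 31, 2065: 3 days.
Total: 7215 days.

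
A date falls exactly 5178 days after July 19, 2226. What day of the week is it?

Jul 19, 2226 is a Wednesday.
5178 mod 7 = 5, so 5178 days after a Wednesday is Wednesday + 5 = Monday.

Monday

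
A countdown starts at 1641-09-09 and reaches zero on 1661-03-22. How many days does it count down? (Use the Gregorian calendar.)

7134

Sep 9, 1641 → Sep 9, 1642: 365 days.
Sep 9, 1642 → Sep 9, 1643: 365 days.
Sep 9, 1643 → Sep 9, 1644: 366 days (Feb 29, 1644 is in that span).
Sep 9, 1644 → Sep 9, 1645: 365 days.
Sep 9, 1645 → Sep 9, 1646: 365 days.
Sep 9, 1646 → Sep 9, 1647: 365 days.
Sep 9, 1647 → Sep 9, 1648: 366 days (Feb 29, 1648 is in that span).
Sep 9, 1648 → Sep 9, 1649: 365 days.
Sep 9, 1649 → Sep 9, 1650: 365 days.
Sep 9, 1650 → Sep 9, 1651: 365 days.
Sep 9, 1651 → Sep 9, 1652: 366 days (Feb 29, 1652 is in that span).
Sep 9, 1652 → Sep 9, 1653: 365 days.
Sep 9, 1653 → Sep 9, 1654: 365 days.
Sep 9, 1654 → Sep 9, 1655: 365 days.
Sep 9, 1655 → Sep 9, 1656: 366 days (Feb 29, 1656 is in that span).
Sep 9, 1656 → Sep 9, 1657: 365 days.
Sep 9, 1657 → Sep 9, 1658: 365 days.
Sep 9, 1658 → Sep 9, 1659: 365 days.
Sep 9, 1659 → Sep 9, 1660: 366 days (Feb 29, 1660 is in that span).
Sep 9, 1660 → Oct 9, 1660: 30 days (September has 30).
Oct 9, 1660 → Nov 9, 1660: 31 days (October has 31).
Nov 9, 1660 → Dec 9, 1660: 30 days (November has 30).
Dec 9, 1660 → Jan 9, 1661: 31 days (December has 31).
Jan 9, 1661 → Feb 9, 1661: 31 days (January has 31).
Feb 9, 1661 → Mar 9, 1661: 28 days (February has 28).
Mar 9, 1661 → Mar 22, 1661: 13 days.
Total: 7134 days.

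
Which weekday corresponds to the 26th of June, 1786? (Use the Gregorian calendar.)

Doomsday rule: the anchor day for the 1700s is Sunday. For year 86: 86÷12 = 7 r 2, and 2÷4 = 0, so 7+2+0 = 9.
Sunday + 9 ≡ Tuesday — that's 1786's doomsday.
In June the doomsday date is Jun 6.
Jun 26 is 20 days after Jun 6; 20 mod 7 = 6, so Tuesday + 6 = Monday.

Monday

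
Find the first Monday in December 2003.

December 1, 2003

December 1, 2003 is a Monday.
The first Monday is therefore December 1 (same day).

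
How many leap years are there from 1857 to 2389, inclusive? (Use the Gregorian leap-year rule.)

129

Multiples of 4 in [1857,2389]: 133.
Of those, multiples of 100: 5 (not leap unless ÷400).
Multiples of 400: 1.
Leap years = 133 − 5 + 1 = 129.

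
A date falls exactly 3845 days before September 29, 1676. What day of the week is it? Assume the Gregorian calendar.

Sunday

First find the weekday of Sep 29, 1676. Doomsday rule: the anchor day for the 1600s is Tuesday. For year 76: 76÷12 = 6 r 4, and 4÷4 = 1, so 6+4+1 = 11.
Tuesday + 11 ≡ Saturday — that's 1676's doomsday.
In September the doomsday date is Sep 5.
Sep 29 is 24 days after Sep 5; 24 mod 7 = 3, so Saturday + 3 = Tuesday.
3845 mod 7 = 2, so 3845 days before a Tuesday is Tuesday − 2 = Sunday.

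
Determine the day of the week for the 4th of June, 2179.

Friday

Doomsday rule: the anchor day for the 2100s is Sunday. For year 79: 79÷12 = 6 r 7, and 7÷4 = 1, so 6+7+1 = 14.
Sunday + 14 ≡ Sunday — that's 2179's doomsday.
In June the doomsday date is Jun 6.
Jun 4 is 2 days before Jun 6; 2 mod 7 = 2, so Sunday − 2 = Friday.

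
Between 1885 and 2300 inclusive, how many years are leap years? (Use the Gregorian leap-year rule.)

100

Multiples of 4 in [1885,2300]: 104.
Of those, multiples of 100: 5 (not leap unless ÷400).
Multiples of 400: 1.
Leap years = 104 − 5 + 1 = 100.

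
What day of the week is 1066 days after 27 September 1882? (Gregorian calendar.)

Friday

Sep 27, 1882 is a Wednesday.
1066 mod 7 = 2, so 1066 days after a Wednesday is Wednesday + 2 = Friday.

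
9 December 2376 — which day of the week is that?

Thursday

Doomsday rule: the anchor day for the 2300s is Wednesday. For year 76: 76÷12 = 6 r 4, and 4÷4 = 1, so 6+4+1 = 11.
Wednesday + 11 ≡ Sunday — that's 2376's doomsday.
In December the doomsday date is Dec 12.
Dec 9 is 3 days before Dec 12; 3 mod 7 = 3, so Sunday − 3 = Thursday.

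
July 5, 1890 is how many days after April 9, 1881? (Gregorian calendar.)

3374

Apr 9, 1881 → Apr 9, 1882: 365 days.
Apr 9, 1882 → Apr 9, 1883: 365 days.
Apr 9, 1883 → Apr 9, 1884: 366 days (Feb 29, 1884 is in that span).
Apr 9, 1884 → Apr 9, 1885: 365 days.
Apr 9, 1885 → Apr 9, 1886: 365 days.
Apr 9, 1886 → Apr 9, 1887: 365 days.
Apr 9, 1887 → Apr 9, 1888: 366 days (Feb 29, 1888 is in that span).
Apr 9, 1888 → Apr 9, 1889: 365 days.
Apr 9, 1889 → Apr 9, 1890: 365 days.
Apr 9, 1890 → May 9, 1890: 30 days (April has 30).
May 9, 1890 → Jun 9, 1890: 31 days (May has 31).
Jun 9, 1890 → Jul 5, 1890: 26 days.
Total: 3374 days.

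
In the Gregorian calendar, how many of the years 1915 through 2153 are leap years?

Multiples of 4 in [1915,2153]: 60.
Of those, multiples of 100: 2 (not leap unless ÷400).
Multiples of 400: 1.
Leap years = 60 − 2 + 1 = 59.

59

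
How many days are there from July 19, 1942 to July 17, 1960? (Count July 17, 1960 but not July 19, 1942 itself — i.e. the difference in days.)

6573

Jul 19, 1942 → Jul 19, 1943: 365 days.
Jul 19, 1943 → Jul 19, 1944: 366 days (Feb 29, 1944 is in that span).
Jul 19, 1944 → Jul 19, 1945: 365 days.
Jul 19, 1945 → Jul 19, 1946: 365 days.
Jul 19, 1946 → Jul 19, 1947: 365 days.
Jul 19, 1947 → Jul 19, 1948: 366 days (Feb 29, 1948 is in that span).
Jul 19, 1948 → Jul 19, 1949: 365 days.
Jul 19, 1949 → Jul 19, 1950: 365 days.
Jul 19, 1950 → Jul 19, 1951: 365 days.
Jul 19, 1951 → Jul 19, 1952: 366 days (Feb 29, 1952 is in that span).
Jul 19, 1952 → Jul 19, 1953: 365 days.
Jul 19, 1953 → Jul 19, 1954: 365 days.
Jul 19, 1954 → Jul 19, 1955: 365 days.
Jul 19, 1955 → Jul 19, 1956: 366 days (Feb 29, 1956 is in that span).
Jul 19, 1956 → Jul 19, 1957: 365 days.
Jul 19, 1957 → Jul 19, 1958: 365 days.
Jul 19, 1958 → Jul 19, 1959: 365 days.
Jul 19, 1959 → Aug 19, 1959: 31 days (July has 31).
Aug 19, 1959 → Sep 19, 1959: 31 days (August has 31).
Sep 19, 1959 → Oct 19, 1959: 30 days (September has 30).
Oct 19, 1959 → Nov 19, 1959: 31 days (October has 31).
Nov 19, 1959 → Dec 19, 1959: 30 days (November has 30).
Dec 19, 1959 → Jan 19, 1960: 31 days (December has 31).
Jan 19, 1960 → Feb 19, 1960: 31 days (January has 31).
Feb 19, 1960 → Mar 19, 1960: 29 days (February has 29).
Mar 19, 1960 → Apr 19, 1960: 31 days (March has 31).
Apr 19, 1960 → May 19, 1960: 30 days (April has 30).
May 19, 1960 → Jun 19, 1960: 31 days (May has 31).
Jun 19, 1960 → Jul 17, 1960: 28 days.
Total: 6573 days.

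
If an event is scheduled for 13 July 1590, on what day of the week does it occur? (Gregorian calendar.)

Friday

Doomsday rule: the anchor day for the 1500s is Wednesday. For year 90: 90÷12 = 7 r 6, and 6÷4 = 1, so 7+6+1 = 14.
Wednesday + 14 ≡ Wednesday — that's 1590's doomsday.
In July the doomsday date is Jul 11.
Jul 13 is 2 days after Jul 11; 2 mod 7 = 2, so Wednesday + 2 = Friday.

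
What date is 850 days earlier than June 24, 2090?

−365 (one year) → Jun 24, 2089 (485 left).
−365 (one year) → Jun 24, 2088 (120 left).
−24 → May 31, 2088 (end of May, 31 days; 96 left).
−31 → Apr 30, 2088 (end of Apr, 30 days; 65 left).
−30 → Mar 31, 2088 (end of Mar, 31 days; 35 left).
−31 → Feb 29, 2088 (end of Feb, 29 days; 4 left).
−4 → Feb 25, 2088.

February 25, 2088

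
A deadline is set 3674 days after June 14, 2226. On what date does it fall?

July 5, 2236

+365 (one year) → Jun 14, 2227 (3309 left).
+366 (one year; includes Feb 29, 2228) → Jun 14, 2228 (2943 left).
+365 (one year) → Jun 14, 2229 (2578 left).
+365 (one year) → Jun 14, 2230 (2213 left).
+365 (one year) → Jun 14, 2231 (1848 left).
+366 (one year; includes Feb 29, 2232) → Jun 14, 2232 (1482 left).
+365 (one year) → Jun 14, 2233 (1117 left).
+365 (one year) → Jun 14, 2234 (752 left).
+365 (one year) → Jun 14, 2235 (387 left).
Jun has 30 days: +17 → Jul 1, 2235 (370 left).
Jul has 31 days: +31 → Aug 1, 2235 (339 left).
Aug has 31 days: +31 → Sep 1, 2235 (308 left).
Sep has 30 days: +30 → Oct 1, 2235 (278 left).
Oct has 31 days: +31 → Nov 1, 2235 (247 left).
Nov has 30 days: +30 → Dec 1, 2235 (217 left).
Dec has 31 days: +31 → Jan 1, 2236 (186 left).
Jan has 31 days: +31 → Feb 1, 2236 (155 left).
Feb has 29 days: +29 → Mar 1, 2236 (126 left).
Mar has 31 days: +31 → Apr 1, 2236 (95 left).
Apr has 30 days: +30 → May 1, 2236 (65 left).
May has 31 days: +31 → Jun 1, 2236 (34 left).
Jun has 30 days: +30 → Jul 1, 2236 (4 left).
+4 → Jul 5, 2236.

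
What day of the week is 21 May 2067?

Doomsday rule: the anchor day for the 2000s is Tuesday. For year 67: 67÷12 = 5 r 7, and 7÷4 = 1, so 5+7+1 = 13.
Tuesday + 13 ≡ Monday — that's 2067's doomsday.
In May the doomsday date is May 9.
May 21 is 12 days after May 9; 12 mod 7 = 5, so Monday + 5 = Saturday.

Saturday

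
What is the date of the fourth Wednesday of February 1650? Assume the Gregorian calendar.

February 23, 1650

February 1, 1650 is a Tuesday.
The first Wednesday is therefore February 2 (1 days later).
The fourth Wednesday is 2 + 3×7 = February 23.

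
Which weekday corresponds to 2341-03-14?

Doomsday rule: the anchor day for the 2300s is Wednesday. For year 41: 41÷12 = 3 r 5, and 5÷4 = 1, so 3+5+1 = 9.
Wednesday + 9 ≡ Friday — that's 2341's doomsday.
In March the doomsday date is Mar 14.
Mar 14 is the doomsday itself: Friday.

Friday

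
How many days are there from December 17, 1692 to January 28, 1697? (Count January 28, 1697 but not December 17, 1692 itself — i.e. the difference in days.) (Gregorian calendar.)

1503

Dec 17, 1692 → Dec 17, 1693: 365 days.
Dec 17, 1693 → Dec 17, 1694: 365 days.
Dec 17, 1694 → Dec 17, 1695: 365 days.
Dec 17, 1695 → Dec 17, 1696: 366 days (Feb 29, 1696 is in that span).
Dec 17, 1696 → Jan 17, 1697: 31 days (December has 31).
Jan 17, 1697 → Jan 28, 1697: 11 days.
Total: 1503 days.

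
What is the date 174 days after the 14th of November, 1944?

Nov has 30 days: +17 → Dec 1, 1944 (157 left).
Dec has 31 days: +31 → Jan 1, 1945 (126 left).
Jan has 31 days: +31 → Feb 1, 1945 (95 left).
Feb has 28 days: +28 → Mar 1, 1945 (67 left).
Mar has 31 days: +31 → Apr 1, 1945 (36 left).
Apr has 30 days: +30 → May 1, 1945 (6 left).
+6 → May 7, 1945.

May 7, 1945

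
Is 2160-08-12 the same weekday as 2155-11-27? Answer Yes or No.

No

From Nov 27, 2155 to Aug 12, 2160 is 1720 days.
1720 mod 7 = 5, so they are different weekdays.
(Nov 27, 2155 is a Thursday; Aug 12, 2160 is a Tuesday.)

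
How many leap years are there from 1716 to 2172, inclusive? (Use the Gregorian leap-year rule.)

112

Multiples of 4 in [1716,2172]: 115.
Of those, multiples of 100: 4 (not leap unless ÷400).
Multiples of 400: 1.
Leap years = 115 − 4 + 1 = 112.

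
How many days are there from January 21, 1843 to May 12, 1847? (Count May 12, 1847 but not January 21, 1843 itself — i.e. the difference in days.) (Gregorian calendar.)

Jan 21, 1843 → Jan 21, 1844: 365 days.
Jan 21, 1844 → Jan 21, 1845: 366 days (Feb 29, 1844 is in that span).
Jan 21, 1845 → Jan 21, 1846: 365 days.
Jan 21, 1846 → Jan 21, 1847: 365 days.
Jan 21, 1847 → Feb 21, 1847: 31 days (January has 31).
Feb 21, 1847 → Mar 21, 1847: 28 days (February has 28).
Mar 21, 1847 → Apr 21, 1847: 31 days (March has 31).
Apr 21, 1847 → May 12, 1847: 21 days.
Total: 1572 days.

1572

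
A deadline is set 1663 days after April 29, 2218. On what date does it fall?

+365 (one year) → Apr 29, 2219 (1298 left).
+366 (one year; includes Feb 29, 2220) → Apr 29, 2220 (932 left).
+365 (one year) → Apr 29, 2221 (567 left).
+365 (one year) → Apr 29, 2222 (202 left).
Apr has 30 days: +2 → May 1, 2222 (200 left).
May has 31 days: +31 → Jun 1, 2222 (169 left).
Jun has 30 days: +30 → Jul 1, 2222 (139 left).
Jul has 31 days: +31 → Aug 1, 2222 (108 left).
Aug has 31 days: +31 → Sep 1, 2222 (77 left).
Sep has 30 days: +30 → Oct 1, 2222 (47 left).
Oct has 31 days: +31 → Nov 1, 2222 (16 left).
+16 → Nov 17, 2222.

November 17, 2222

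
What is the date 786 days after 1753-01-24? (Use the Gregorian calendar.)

March 21, 1755

+365 (one year) → Jan 24, 1754 (421 left).
+365 (one year) → Jan 24, 1755 (56 left).
Jan has 31 days: +8 → Feb 1, 1755 (48 left).
Feb has 28 days: +28 → Mar 1, 1755 (20 left).
+20 → Mar 21, 1755.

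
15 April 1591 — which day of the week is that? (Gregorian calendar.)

Monday

Doomsday rule: the anchor day for the 1500s is Wednesday. For year 91: 91÷12 = 7 r 7, and 7÷4 = 1, so 7+7+1 = 15.
Wednesday + 15 ≡ Thursday — that's 1591's doomsday.
In April the doomsday date is Apr 4.
Apr 15 is 11 days after Apr 4; 11 mod 7 = 4, so Thursday + 4 = Monday.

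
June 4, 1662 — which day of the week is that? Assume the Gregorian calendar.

Doomsday rule: the anchor day for the 1600s is Tuesday. For year 62: 62÷12 = 5 r 2, and 2÷4 = 0, so 5+2+0 = 7.
Tuesday + 7 ≡ Tuesday — that's 1662's doomsday.
In June the doomsday date is Jun 6.
Jun 4 is 2 days before Jun 6; 2 mod 7 = 2, so Tuesday − 2 = Sunday.

Sunday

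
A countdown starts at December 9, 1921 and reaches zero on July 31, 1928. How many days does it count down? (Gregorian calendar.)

2426

Dec 9, 1921 → Dec 9, 1922: 365 days.
Dec 9, 1922 → Dec 9, 1923: 365 days.
Dec 9, 1923 → Dec 9, 1924: 366 days (Feb 29, 1924 is in that span).
Dec 9, 1924 → Dec 9, 1925: 365 days.
Dec 9, 1925 → Dec 9, 1926: 365 days.
Dec 9, 1926 → Dec 9, 1927: 365 days.
Dec 9, 1927 → Jan 9, 1928: 31 days (December has 31).
Jan 9, 1928 → Feb 9, 1928: 31 days (January has 31).
Feb 9, 1928 → Mar 9, 1928: 29 days (February has 29).
Mar 9, 1928 → Apr 9, 1928: 31 days (March has 31).
Apr 9, 1928 → May 9, 1928: 30 days (April has 30).
May 9, 1928 → Jun 9, 1928: 31 days (May has 31).
Jun 9, 1928 → Jul 9, 1928: 30 days (June has 30).
Jul 9, 1928 → Jul 31, 1928: 22 days.
Total: 2426 days.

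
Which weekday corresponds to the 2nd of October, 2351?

Tuesday

Doomsday rule: the anchor day for the 2300s is Wednesday. For year 51: 51÷12 = 4 r 3, and 3÷4 = 0, so 4+3+0 = 7.
Wednesday + 7 ≡ Wednesday — that's 2351's doomsday.
In October the doomsday date is Oct 10.
Oct 2 is 8 days before Oct 10; 8 mod 7 = 1, so Wednesday − 1 = Tuesday.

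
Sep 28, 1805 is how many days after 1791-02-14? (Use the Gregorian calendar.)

Feb 14, 1791 → Feb 14, 1792: 365 days.
Feb 14, 1792 → Feb 14, 1793: 366 days (Feb 29, 1792 is in that span).
Feb 14, 1793 → Feb 14, 1794: 365 days.
Feb 14, 1794 → Feb 14, 1795: 365 days.
Feb 14, 1795 → Feb 14, 1796: 365 days.
Feb 14, 1796 → Feb 14, 1797: 366 days (Feb 29, 1796 is in that span).
Feb 14, 1797 → Feb 14, 1798: 365 days.
Feb 14, 1798 → Feb 14, 1799: 365 days.
Feb 14, 1799 → Feb 14, 1800: 365 days.
Feb 14, 1800 → Feb 14, 1801: 365 days.
Feb 14, 1801 → Feb 14, 1802: 365 days.
Feb 14, 1802 → Feb 14, 1803: 365 days.
Feb 14, 1803 → Feb 14, 1804: 365 days.
Feb 14, 1804 → Feb 14, 1805: 366 days (Feb 29, 1804 is in that span).
Feb 14, 1805 → Mar 14, 1805: 28 days (February has 28).
Mar 14, 1805 → Apr 14, 1805: 31 days (March has 31).
Apr 14, 1805 → May 14, 1805: 30 days (April has 30).
May 14, 1805 → Jun 14, 1805: 31 days (May has 31).
Jun 14, 1805 → Jul 14, 1805: 30 days (June has 30).
Jul 14, 1805 → Aug 14, 1805: 31 days (July has 31).
Aug 14, 1805 → Sep 14, 1805: 31 days (August has 31).
Sep 14, 1805 → Sep 28, 1805: 14 days.
Total: 5339 days.

5339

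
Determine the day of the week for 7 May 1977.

Saturday

January 1, 1977 is a Saturday.
Jan 1, 1977 → Feb 1, 1977: 31 days (January has 31).
Feb 1, 1977 → Mar 1, 1977: 28 days (February has 28).
Mar 1, 1977 → Apr 1, 1977: 31 days (March has 31).
Apr 1, 1977 → May 1, 1977: 30 days (April has 30).
May 1, 1977 → May 7, 1977: 6 days.
Total: 126 days.
126 mod 7 = 0, so Saturday + 0 = Saturday.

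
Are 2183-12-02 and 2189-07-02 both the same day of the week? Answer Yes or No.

From Dec 2, 2183 to Jul 2, 2189 is 2039 days.
2039 mod 7 = 2, so they are different weekdays.
(Dec 2, 2183 is a Tuesday; Jul 2, 2189 is a Thursday.)

No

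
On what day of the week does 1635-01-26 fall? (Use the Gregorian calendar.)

Doomsday rule: the anchor day for the 1600s is Tuesday. For year 35: 35÷12 = 2 r 11, and 11÷4 = 2, so 2+11+2 = 15.
Tuesday + 15 ≡ Wednesday — that's 1635's doomsday.
In January the doomsday date is Jan 3 (1635 is not a leap year).
Jan 26 is 23 days after Jan 3; 23 mod 7 = 2, so Wednesday + 2 = Friday.

Friday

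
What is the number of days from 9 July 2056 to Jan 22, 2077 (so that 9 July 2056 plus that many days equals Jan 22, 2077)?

7502

Jul 9, 2056 → Jul 9, 2057: 365 days.
Jul 9, 2057 → Jul 9, 2058: 365 days.
Jul 9, 2058 → Jul 9, 2059: 365 days.
Jul 9, 2059 → Jul 9, 2060: 366 days (Feb 29, 2060 is in that span).
Jul 9, 2060 → Jul 9, 2061: 365 days.
Jul 9, 2061 → Jul 9, 2062: 365 days.
Jul 9, 2062 → Jul 9, 2063: 365 days.
Jul 9, 2063 → Jul 9, 2064: 366 days (Feb 29, 2064 is in that span).
Jul 9, 2064 → Jul 9, 2065: 365 days.
Jul 9, 2065 → Jul 9, 2066: 365 days.
Jul 9, 2066 → Jul 9, 2067: 365 days.
Jul 9, 2067 → Jul 9, 2068: 366 days (Feb 29, 2068 is in that span).
Jul 9, 2068 → Jul 9, 2069: 365 days.
Jul 9, 2069 → Jul 9, 2070: 365 days.
Jul 9, 2070 → Jul 9, 2071: 365 days.
Jul 9, 2071 → Jul 9, 2072: 366 days (Feb 29, 2072 is in that span).
Jul 9, 2072 → Jul 9, 2073: 365 days.
Jul 9, 2073 → Jul 9, 2074: 365 days.
Jul 9, 2074 → Jul 9, 2075: 365 days.
Jul 9, 2075 → Jul 9, 2076: 366 days (Feb 29, 2076 is in that span).
Jul 9, 2076 → Aug 9, 2076: 31 days (July has 31).
Aug 9, 2076 → Sep 9, 2076: 31 days (August has 31).
Sep 9, 2076 → Oct 9, 2076: 30 days (September has 30).
Oct 9, 2076 → Nov 9, 2076: 31 days (October has 31).
Nov 9, 2076 → Dec 9, 2076: 30 days (November has 30).
Dec 9, 2076 → Jan 9, 2077: 31 days (December has 31).
Jan 9, 2077 → Jan 22, 2077: 13 days.
Total: 7502 days.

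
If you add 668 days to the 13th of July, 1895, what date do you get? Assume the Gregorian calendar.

May 11, 1897

+366 (one year; includes Feb 29, 1896) → Jul 13, 1896 (302 left).
Jul has 31 days: +19 → Aug 1, 1896 (283 left).
Aug has 31 days: +31 → Sep 1, 1896 (252 left).
Sep has 30 days: +30 → Oct 1, 1896 (222 left).
Oct has 31 days: +31 → Nov 1, 1896 (191 left).
Nov has 30 days: +30 → Dec 1, 1896 (161 left).
Dec has 31 days: +31 → Jan 1, 1897 (130 left).
Jan has 31 days: +31 → Feb 1, 1897 (99 left).
Feb has 28 days: +28 → Mar 1, 1897 (71 left).
Mar has 31 days: +31 → Apr 1, 1897 (40 left).
Apr has 30 days: +30 → May 1, 1897 (10 left).
+10 → May 11, 1897.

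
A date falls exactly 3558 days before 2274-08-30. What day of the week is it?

First find the weekday of Aug 30, 2274. Doomsday rule: the anchor day for the 2200s is Friday. For year 74: 74÷12 = 6 r 2, and 2÷4 = 0, so 6+2+0 = 8.
Friday + 8 ≡ Saturday — that's 2274's doomsday.
In August the doomsday date is Aug 8.
Aug 30 is 22 days after Aug 8; 22 mod 7 = 1, so Saturday + 1 = Sunday.
3558 mod 7 = 2, so 3558 days before a Sunday is Sunday − 2 = Friday.

Friday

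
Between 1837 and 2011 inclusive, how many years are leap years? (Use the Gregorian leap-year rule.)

Multiples of 4 in [1837,2011]: 43.
Of those, multiples of 100: 2 (not leap unless ÷400).
Multiples of 400: 1.
Leap years = 43 − 2 + 1 = 42.

42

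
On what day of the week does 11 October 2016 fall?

Tuesday

Doomsday rule: the anchor day for the 2000s is Tuesday. For year 16: 16÷12 = 1 r 4, and 4÷4 = 1, so 1+4+1 = 6.
Tuesday + 6 ≡ Monday — that's 2016's doomsday.
In October the doomsday date is Oct 10.
Oct 11 is 1 day after Oct 10; 1 mod 7 = 1, so Monday + 1 = Tuesday.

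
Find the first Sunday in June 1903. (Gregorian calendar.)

June 1, 1903 is a Monday.
The first Sunday is therefore June 7 (6 days later).

June 7, 1903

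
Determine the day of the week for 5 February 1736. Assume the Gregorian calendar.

Doomsday rule: the anchor day for the 1700s is Sunday. For year 36: 36÷12 = 3 r 0, and 0÷4 = 0, so 3+0+0 = 3.
Sunday + 3 ≡ Wednesday — that's 1736's doomsday.
In February the doomsday date is Feb 29 (1736 is a leap year (divisible by 4)).
Feb 5 is 24 days before Feb 29; 24 mod 7 = 3, so Wednesday − 3 = Sunday.

Sunday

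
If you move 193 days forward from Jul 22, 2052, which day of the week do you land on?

Friday

Jul 22, 2052 is a Monday.
193 mod 7 = 4, so 193 days after a Monday is Monday + 4 = Friday.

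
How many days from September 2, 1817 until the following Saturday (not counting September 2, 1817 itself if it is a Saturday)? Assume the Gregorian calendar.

Sep 2, 1817 is a Tuesday.
From Tuesday to the next Saturday is 4 days.

4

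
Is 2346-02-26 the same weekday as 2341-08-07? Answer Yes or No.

From Aug 7, 2341 to Feb 26, 2346 is 1664 days.
1664 mod 7 = 5, so they are different weekdays.
(Aug 7, 2341 is a Thursday; Feb 26, 2346 is a Tuesday.)

No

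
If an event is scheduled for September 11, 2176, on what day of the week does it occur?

Doomsday rule: the anchor day for the 2100s is Sunday. For year 76: 76÷12 = 6 r 4, and 4÷4 = 1, so 6+4+1 = 11.
Sunday + 11 ≡ Thursday — that's 2176's doomsday.
In September the doomsday date is Sep 5.
Sep 11 is 6 days after Sep 5; 6 mod 7 = 6, so Thursday + 6 = Wednesday.

Wednesday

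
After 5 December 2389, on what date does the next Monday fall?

December 11, 2389

Dec 5, 2389 is a Tuesday.
From Tuesday to the next Monday is 6 days.
Dec 5, 2389 + 6 = Dec 11, 2389.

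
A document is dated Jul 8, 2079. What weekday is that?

Saturday

January 1, 2079 is a Sunday.
Jan 1, 2079 → Feb 1, 2079: 31 days (January has 31).
Feb 1, 2079 → Mar 1, 2079: 28 days (February has 28).
Mar 1, 2079 → Apr 1, 2079: 31 days (March has 31).
Apr 1, 2079 → May 1, 2079: 30 days (April has 30).
May 1, 2079 → Jun 1, 2079: 31 days (May has 31).
Jun 1, 2079 → Jul 1, 2079: 30 days (June has 30).
Jul 1, 2079 → Jul 8, 2079: 7 days.
Total: 188 days.
188 mod 7 = 6, so Sunday + 6 = Saturday.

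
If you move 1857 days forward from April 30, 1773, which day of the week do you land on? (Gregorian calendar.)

Sunday

First find the weekday of Apr 30, 1773. Doomsday rule: the anchor day for the 1700s is Sunday. For year 73: 73÷12 = 6 r 1, and 1÷4 = 0, so 6+1+0 = 7.
Sunday + 7 ≡ Sunday — that's 1773's doomsday.
In April the doomsday date is Apr 4.
Apr 30 is 26 days after Apr 4; 26 mod 7 = 5, so Sunday + 5 = Friday.
1857 mod 7 = 2, so 1857 days after a Friday is Friday + 2 = Sunday.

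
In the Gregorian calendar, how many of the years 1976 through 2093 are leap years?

30

Multiples of 4 in [1976,2093]: 30.
Of those, multiples of 100: 1 (not leap unless ÷400).
Multiples of 400: 1.
Leap years = 30 − 1 + 1 = 30.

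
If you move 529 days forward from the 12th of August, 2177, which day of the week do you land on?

Saturday

First find the weekday of Aug 12, 2177. Doomsday rule: the anchor day for the 2100s is Sunday. For year 77: 77÷12 = 6 r 5, and 5÷4 = 1, so 6+5+1 = 12.
Sunday + 12 ≡ Friday — that's 2177's doomsday.
In August the doomsday date is Aug 8.
Aug 12 is 4 days after Aug 8; 4 mod 7 = 4, so Friday + 4 = Tuesday.
529 mod 7 = 4, so 529 days after a Tuesday is Tuesday + 4 = Saturday.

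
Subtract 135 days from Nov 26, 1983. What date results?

−26 → Oct 31, 1983 (end of Oct, 31 days; 109 left).
−31 → Sep 30, 1983 (end of Sep, 30 days; 78 left).
−30 → Aug 31, 1983 (end of Aug, 31 days; 48 left).
−31 → Jul 31, 1983 (end of Jul, 31 days; 17 left).
−17 → Jul 14, 1983.

July 14, 1983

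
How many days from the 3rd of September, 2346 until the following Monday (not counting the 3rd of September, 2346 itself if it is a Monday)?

6

Sep 3, 2346 is a Tuesday.
From Tuesday to the next Monday is 6 days.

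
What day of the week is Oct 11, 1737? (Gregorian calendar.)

Doomsday rule: the anchor day for the 1700s is Sunday. For year 37: 37÷12 = 3 r 1, and 1÷4 = 0, so 3+1+0 = 4.
Sunday + 4 ≡ Thursday — that's 1737's doomsday.
In October the doomsday date is Oct 10.
Oct 11 is 1 day after Oct 10; 1 mod 7 = 1, so Thursday + 1 = Friday.

Friday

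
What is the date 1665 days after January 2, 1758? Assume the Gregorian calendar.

+365 (one year) → Jan 2, 1759 (1300 left).
+365 (one year) → Jan 2, 1760 (935 left).
+366 (one year; includes Feb 29, 1760) → Jan 2, 1761 (569 left).
+365 (one year) → Jan 2, 1762 (204 left).
Jan has 31 days: +30 → Feb 1, 1762 (174 left).
Feb has 28 days: +28 → Mar 1, 1762 (146 left).
Mar has 31 days: +31 → Apr 1, 1762 (115 left).
Apr has 30 days: +30 → May 1, 1762 (85 left).
May has 31 days: +31 → Jun 1, 1762 (54 left).
Jun has 30 days: +30 → Jul 1, 1762 (24 left).
+24 → Jul 25, 1762.

July 25, 1762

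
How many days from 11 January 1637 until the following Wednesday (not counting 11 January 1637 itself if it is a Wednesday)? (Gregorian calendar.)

3

Jan 11, 1637 is a Sunday.
From Sunday to the next Wednesday is 3 days.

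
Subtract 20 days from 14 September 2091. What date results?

August 25, 2091

−14 → Aug 31, 2091 (end of Aug, 31 days; 6 left).
−6 → Aug 25, 2091.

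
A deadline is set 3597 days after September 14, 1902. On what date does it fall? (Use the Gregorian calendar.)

July 20, 1912

+365 (one year) → Sep 14, 1903 (3232 left).
+366 (one year; includes Feb 29, 1904) → Sep 14, 1904 (2866 left).
+365 (one year) → Sep 14, 1905 (2501 left).
+365 (one year) → Sep 14, 1906 (2136 left).
+365 (one year) → Sep 14, 1907 (1771 left).
+366 (one year; includes Feb 29, 1908) → Sep 14, 1908 (1405 left).
+365 (one year) → Sep 14, 1909 (1040 left).
+365 (one year) → Sep 14, 1910 (675 left).
+365 (one year) → Sep 14, 1911 (310 left).
Sep has 30 days: +17 → Oct 1, 1911 (293 left).
Oct has 31 days: +31 → Nov 1, 1911 (262 left).
Nov has 30 days: +30 → Dec 1, 1911 (232 left).
Dec has 31 days: +31 → Jan 1, 1912 (201 left).
Jan has 31 days: +31 → Feb 1, 1912 (170 left).
Feb has 29 days: +29 → Mar 1, 1912 (141 left).
Mar has 31 days: +31 → Apr 1, 1912 (110 left).
Apr has 30 days: +30 → May 1, 1912 (80 left).
May has 31 days: +31 → Jun 1, 1912 (49 left).
Jun has 30 days: +30 → Jul 1, 1912 (19 left).
+19 → Jul 20, 1912.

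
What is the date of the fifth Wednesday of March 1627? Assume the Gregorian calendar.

March 31, 1627

March 1, 1627 is a Monday.
The first Wednesday is therefore March 3 (2 days later).
The fifth Wednesday is 3 + 4×7 = March 31.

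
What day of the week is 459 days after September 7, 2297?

Sep 7, 2297 is a Tuesday.
459 mod 7 = 4, so 459 days after a Tuesday is Tuesday + 4 = Saturday.

Saturday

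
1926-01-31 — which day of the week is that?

January 1, 1926 is a Friday.
Jan 1, 1926 → Jan 31, 1926: 30 days.
Total: 30 days.
30 mod 7 = 2, so Friday + 2 = Sunday.

Sunday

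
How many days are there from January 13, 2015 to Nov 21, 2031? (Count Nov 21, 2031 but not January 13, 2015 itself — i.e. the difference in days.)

6156

Jan 13, 2015 → Jan 13, 2016: 365 days.
Jan 13, 2016 → Jan 13, 2017: 366 days (Feb 29, 2016 is in that span).
Jan 13, 2017 → Jan 13, 2018: 365 days.
Jan 13, 2018 → Jan 13, 2019: 365 days.
Jan 13, 2019 → Jan 13, 2020: 365 days.
Jan 13, 2020 → Jan 13, 2021: 366 days (Feb 29, 2020 is in that span).
Jan 13, 2021 → Jan 13, 2022: 365 days.
Jan 13, 2022 → Jan 13, 2023: 365 days.
Jan 13, 2023 → Jan 13, 2024: 365 days.
Jan 13, 2024 → Jan 13, 2025: 366 days (Feb 29, 2024 is in that span).
Jan 13, 2025 → Jan 13, 2026: 365 days.
Jan 13, 2026 → Jan 13, 2027: 365 days.
Jan 13, 2027 → Jan 13, 2028: 365 days.
Jan 13, 2028 → Jan 13, 2029: 366 days (Feb 29, 2028 is in that span).
Jan 13, 2029 → Jan 13, 2030: 365 days.
Jan 13, 2030 → Jan 13, 2031: 365 days.
Jan 13, 2031 → Feb 13, 2031: 31 days (January has 31).
Feb 13, 2031 → Mar 13, 2031: 28 days (February has 28).
Mar 13, 2031 → Apr 13, 2031: 31 days (March has 31).
Apr 13, 2031 → May 13, 2031: 30 days (April has 30).
May 13, 2031 → Jun 13, 2031: 31 days (May has 31).
Jun 13, 2031 → Jul 13, 2031: 30 days (June has 30).
Jul 13, 2031 → Aug 13, 2031: 31 days (July has 31).
Aug 13, 2031 → Sep 13, 2031: 31 days (August has 31).
Sep 13, 2031 → Oct 13, 2031: 30 days (September has 30).
Oct 13, 2031 → Nov 13, 2031: 31 days (October has 31).
Nov 13, 2031 → Nov 21, 2031: 8 days.
Total: 6156 days.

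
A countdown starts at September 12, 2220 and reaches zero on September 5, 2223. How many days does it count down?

1088

Sep 12, 2220 → Sep 12, 2221: 365 days.
Sep 12, 2221 → Sep 12, 2222: 365 days.
Sep 12, 2222 → Oct 12, 2222: 30 days (September has 30).
Oct 12, 2222 → Nov 12, 2222: 31 days (October has 31).
Nov 12, 2222 → Dec 12, 2222: 30 days (November has 30).
Dec 12, 2222 → Jan 12, 2223: 31 days (December has 31).
Jan 12, 2223 → Feb 12, 2223: 31 days (January has 31).
Feb 12, 2223 → Mar 12, 2223: 28 days (February has 28).
Mar 12, 2223 → Apr 12, 2223: 31 days (March has 31).
Apr 12, 2223 → May 12, 2223: 30 days (April has 30).
May 12, 2223 → Jun 12, 2223: 31 days (May has 31).
Jun 12, 2223 → Jul 12, 2223: 30 days (June has 30).
Jul 12, 2223 → Aug 12, 2223: 31 days (July has 31).
Aug 12, 2223 → Sep 5, 2223: 24 days.
Total: 1088 days.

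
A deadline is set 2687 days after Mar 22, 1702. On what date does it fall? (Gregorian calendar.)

July 30, 1709

+365 (one year) → Mar 22, 1703 (2322 left).
+366 (one year; includes Feb 29, 1704) → Mar 22, 1704 (1956 left).
+365 (one year) → Mar 22, 1705 (1591 left).
+365 (one year) → Mar 22, 1706 (1226 left).
+365 (one year) → Mar 22, 1707 (861 left).
+366 (one year; includes Feb 29, 1708) → Mar 22, 1708 (495 left).
+365 (one year) → Mar 22, 1709 (130 left).
Mar has 31 days: +10 → Apr 1, 1709 (120 left).
Apr has 30 days: +30 → May 1, 1709 (90 left).
May has 31 days: +31 → Jun 1, 1709 (59 left).
Jun has 30 days: +30 → Jul 1, 1709 (29 left).
+29 → Jul 30, 1709.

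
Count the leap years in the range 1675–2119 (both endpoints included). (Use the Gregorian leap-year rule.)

Multiples of 4 in [1675,2119]: 111.
Of those, multiples of 100: 5 (not leap unless ÷400).
Multiples of 400: 1.
Leap years = 111 − 5 + 1 = 107.

107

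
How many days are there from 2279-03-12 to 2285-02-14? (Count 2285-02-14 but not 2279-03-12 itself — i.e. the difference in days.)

Mar 12, 2279 → Mar 12, 2280: 366 days (Feb 29, 2280 is in that span).
Mar 12, 2280 → Mar 12, 2281: 365 days.
Mar 12, 2281 → Mar 12, 2282: 365 days.
Mar 12, 2282 → Mar 12, 2283: 365 days.
Mar 12, 2283 → Mar 12, 2284: 366 days (Feb 29, 2284 is in that span).
Mar 12, 2284 → Apr 12, 2284: 31 days (March has 31).
Apr 12, 2284 → May 12, 2284: 30 days (April has 30).
May 12, 2284 → Jun 12, 2284: 31 days (May has 31).
Jun 12, 2284 → Jul 12, 2284: 30 days (June has 30).
Jul 12, 2284 → Aug 12, 2284: 31 days (July has 31).
Aug 12, 2284 → Sep 12, 2284: 31 days (August has 31).
Sep 12, 2284 → Oct 12, 2284: 30 days (September has 30).
Oct 12, 2284 → Nov 12, 2284: 31 days (October has 31).
Nov 12, 2284 → Dec 12, 2284: 30 days (November has 30).
Dec 12, 2284 → Jan 12, 2285: 31 days (December has 31).
Jan 12, 2285 → Feb 12, 2285: 31 days (January has 31).
Feb 12, 2285 → Feb 14, 2285: 2 days.
Total: 2166 days.

2166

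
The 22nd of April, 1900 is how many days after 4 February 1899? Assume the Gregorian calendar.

Feb 4, 1899 → Feb 4, 1900: 365 days.
Feb 4, 1900 → Mar 4, 1900: 28 days (February has 28).
Mar 4, 1900 → Apr 4, 1900: 31 days (March has 31).
Apr 4, 1900 → Apr 22, 1900: 18 days.
Total: 442 days.

442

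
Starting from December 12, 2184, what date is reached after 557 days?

+365 (one year) → Dec 12, 2185 (192 left).
Dec has 31 days: +20 → Jan 1, 2186 (172 left).
Jan has 31 days: +31 → Feb 1, 2186 (141 left).
Feb has 28 days: +28 → Mar 1, 2186 (113 left).
Mar has 31 days: +31 → Apr 1, 2186 (82 left).
Apr has 30 days: +30 → May 1, 2186 (52 left).
May has 31 days: +31 → Jun 1, 2186 (21 left).
+21 → Jun 22, 2186.

June 22, 2186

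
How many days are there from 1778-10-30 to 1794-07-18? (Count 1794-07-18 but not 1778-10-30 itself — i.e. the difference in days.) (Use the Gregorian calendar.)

5740

Oct 30, 1778 → Oct 30, 1779: 365 days.
Oct 30, 1779 → Oct 30, 1780: 366 days (Feb 29, 1780 is in that span).
Oct 30, 1780 → Oct 30, 1781: 365 days.
Oct 30, 1781 → Oct 30, 1782: 365 days.
Oct 30, 1782 → Oct 30, 1783: 365 days.
Oct 30, 1783 → Oct 30, 1784: 366 days (Feb 29, 1784 is in that span).
Oct 30, 1784 → Oct 30, 1785: 365 days.
Oct 30, 1785 → Oct 30, 1786: 365 days.
Oct 30, 1786 → Oct 30, 1787: 365 days.
Oct 30, 1787 → Oct 30, 1788: 366 days (Feb 29, 1788 is in that span).
Oct 30, 1788 → Oct 30, 1789: 365 days.
Oct 30, 1789 → Oct 30, 1790: 365 days.
Oct 30, 1790 → Oct 30, 1791: 365 days.
Oct 30, 1791 → Oct 30, 1792: 366 days (Feb 29, 1792 is in that span).
Oct 30, 1792 → Oct 30, 1793: 365 days.
Oct 30, 1793 → Nov 30, 1793: 31 days (October has 31).
Nov 30, 1793 → Dec 30, 1793: 30 days (November has 30).
Dec 30, 1793 → Jan 30, 1794: 31 days (December has 31).
Jan 30, 1794 → Feb 28, 1794: 29 days (January has 31).
Feb 28, 1794 → Mar 28, 1794: 28 days (February has 28).
Mar 28, 1794 → Apr 28, 1794: 31 days (March has 31).
Apr 28, 1794 → May 28, 1794: 30 days (April has 30).
May 28, 1794 → Jun 28, 1794: 31 days (May has 31).
Jun 28, 1794 → Jul 18, 1794: 20 days.
Total: 5740 days.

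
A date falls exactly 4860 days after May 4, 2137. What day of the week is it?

Monday

May 4, 2137 is a Saturday.
4860 mod 7 = 2, so 4860 days after a Saturday is Saturday + 2 = Monday.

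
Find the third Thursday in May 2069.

May 16, 2069

May 1, 2069 is a Wednesday.
The first Thursday is therefore May 2 (1 days later).
The third Thursday is 2 + 2×7 = May 16.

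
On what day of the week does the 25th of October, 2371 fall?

Doomsday rule: the anchor day for the 2300s is Wednesday. For year 71: 71÷12 = 5 r 11, and 11÷4 = 2, so 5+11+2 = 18.
Wednesday + 18 ≡ Sunday — that's 2371's doomsday.
In October the doomsday date is Oct 10.
Oct 25 is 15 days after Oct 10; 15 mod 7 = 1, so Sunday + 1 = Monday.

Monday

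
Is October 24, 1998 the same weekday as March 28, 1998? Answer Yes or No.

From Mar 28, 1998 to Oct 24, 1998 is 210 days.
210 mod 7 = 0, so they are the same weekday.
(Mar 28, 1998 is a Saturday; Oct 24, 1998 is a Saturday.)

Yes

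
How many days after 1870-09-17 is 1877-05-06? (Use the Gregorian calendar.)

Sep 17, 1870 → Sep 17, 1871: 365 days.
Sep 17, 1871 → Sep 17, 1872: 366 days (Feb 29, 1872 is in that span).
Sep 17, 1872 → Sep 17, 1873: 365 days.
Sep 17, 1873 → Sep 17, 1874: 365 days.
Sep 17, 1874 → Sep 17, 1875: 365 days.
Sep 17, 1875 → Sep 17, 1876: 366 days (Feb 29, 1876 is in that span).
Sep 17, 1876 → Oct 17, 1876: 30 days (September has 30).
Oct 17, 1876 → Nov 17, 1876: 31 days (October has 31).
Nov 17, 1876 → Dec 17, 1876: 30 days (November has 30).
Dec 17, 1876 → Jan 17, 1877: 31 days (December has 31).
Jan 17, 1877 → Feb 17, 1877: 31 days (January has 31).
Feb 17, 1877 → Mar 17, 1877: 28 days (February has 28).
Mar 17, 1877 → Apr 17, 1877: 31 days (March has 31).
Apr 17, 1877 → May 6, 1877: 19 days.
Total: 2423 days.

2423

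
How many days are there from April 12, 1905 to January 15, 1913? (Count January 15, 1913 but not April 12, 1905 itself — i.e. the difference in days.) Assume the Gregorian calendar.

Apr 12, 1905 → Apr 12, 1906: 365 days.
Apr 12, 1906 → Apr 12, 1907: 365 days.
Apr 12, 1907 → Apr 12, 1908: 366 days (Feb 29, 1908 is in that span).
Apr 12, 1908 → Apr 12, 1909: 365 days.
Apr 12, 1909 → Apr 12, 1910: 365 days.
Apr 12, 1910 → Apr 12, 1911: 365 days.
Apr 12, 1911 → Apr 12, 1912: 366 days (Feb 29, 1912 is in that span).
Apr 12, 1912 → May 12, 1912: 30 days (April has 30).
May 12, 1912 → Jun 12, 1912: 31 days (May has 31).
Jun 12, 1912 → Jul 12, 1912: 30 days (June has 30).
Jul 12, 1912 → Aug 12, 1912: 31 days (July has 31).
Aug 12, 1912 → Sep 12, 1912: 31 days (August has 31).
Sep 12, 1912 → Oct 12, 1912: 30 days (September has 30).
Oct 12, 1912 → Nov 12, 1912: 31 days (October has 31).
Nov 12, 1912 → Dec 12, 1912: 30 days (November has 30).
Dec 12, 1912 → Jan 12, 1913: 31 days (December has 31).
Jan 12, 1913 → Jan 15, 1913: 3 days.
Total: 2835 days.

2835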